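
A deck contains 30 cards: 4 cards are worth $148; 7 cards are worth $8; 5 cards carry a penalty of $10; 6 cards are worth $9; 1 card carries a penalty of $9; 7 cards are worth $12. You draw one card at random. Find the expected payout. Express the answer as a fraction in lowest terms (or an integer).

727/30 dollars

E[payout] = (4/30)·148 + (7/30)·8 + (5/30)·(-10) + (6/30)·9 + (1/30)·(-9) + (7/30)·12 = 727/30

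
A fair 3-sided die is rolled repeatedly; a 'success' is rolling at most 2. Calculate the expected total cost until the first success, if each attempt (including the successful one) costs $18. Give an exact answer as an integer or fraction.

$27

E[#attempts] = 1/p = 3/2; E[cost] = 18·3/2 = 27.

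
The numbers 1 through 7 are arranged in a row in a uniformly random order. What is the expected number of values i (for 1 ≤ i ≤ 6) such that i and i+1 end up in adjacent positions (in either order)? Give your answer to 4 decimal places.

For each i ∈ {1,…,6}, let Xᵢ = 1 if i and i+1 are adjacent. P(Xᵢ=1) = 2·(7−1)!/7! = 2/7.
By linearity, E[ΣXᵢ] = (6)·(2/7) = 12/7.
≈ 1.7143

1.7143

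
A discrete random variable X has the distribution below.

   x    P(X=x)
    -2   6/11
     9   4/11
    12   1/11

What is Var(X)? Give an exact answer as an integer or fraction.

4116/121

E[X] = (6/11)·(-2) + (4/11)·9 + (1/11)·12 = 36/11
E[X²] = (6/11)·4 + (4/11)·81 + (1/11)·144 = 492/11
Var(X) = 492/11 − (36/11)² = 4116/121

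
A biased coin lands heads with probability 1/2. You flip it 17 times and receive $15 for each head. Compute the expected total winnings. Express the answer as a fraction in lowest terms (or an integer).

255/2 dollars

E[#heads] = 17·1/2 = 17/2 (linearity over flips).
E[winnings] = 15·17/2 = 255/2.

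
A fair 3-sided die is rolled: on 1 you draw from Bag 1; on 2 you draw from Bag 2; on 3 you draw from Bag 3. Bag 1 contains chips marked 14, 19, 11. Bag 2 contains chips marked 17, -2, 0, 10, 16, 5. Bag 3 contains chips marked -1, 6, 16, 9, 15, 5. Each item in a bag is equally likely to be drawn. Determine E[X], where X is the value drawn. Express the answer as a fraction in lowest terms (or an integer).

E[X | Bag 1] = (14 + 19 + 11)/3 = 44/3
E[X | Bag 2] = (17 − 2 + 0 + 10 + 16 + 5)/6 = 23/3
E[X | Bag 3] = (-1 + 6 + 16 + 9 + 15 + 5)/6 = 25/3
E[X] = (1/3)·44/3 + (1/3)·23/3 + (1/3)·25/3 = 92/9

92/9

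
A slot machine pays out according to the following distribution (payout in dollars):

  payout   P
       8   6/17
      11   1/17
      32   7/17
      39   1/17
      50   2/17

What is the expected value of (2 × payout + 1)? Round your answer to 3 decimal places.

50.647

E[2x+1] = (6/17)·17 + (1/17)·23 + (7/17)·65 + (1/17)·79 + (2/17)·101
     = 861/17 ≈ 50.647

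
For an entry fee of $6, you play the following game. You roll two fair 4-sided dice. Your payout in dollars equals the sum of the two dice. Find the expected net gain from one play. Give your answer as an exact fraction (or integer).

Distribution of the sum of the two dice: 2 w.p. 1/16, 3 w.p. 1/8, 4 w.p. 3/16, 5 w.p. 1/4, 6 w.p. 3/16, 7 w.p. 1/8, …
E[payout] = (1/16)·2 + (1/8)·3 + (3/16)·4 + (1/4)·5 + (3/16)·6 + (1/8)·7 + (1/16)·8 = 5
Expected profit = 5 − 6 = -1

-$1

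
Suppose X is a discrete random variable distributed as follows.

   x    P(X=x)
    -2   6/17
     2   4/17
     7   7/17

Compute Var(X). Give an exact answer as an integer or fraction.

E[X] = (6/17)·(-2) + (4/17)·2 + (7/17)·7 = 45/17
E[X²] = (6/17)·4 + (4/17)·4 + (7/17)·49 = 383/17
Var(X) = 383/17 − (45/17)² = 4486/289

4486/289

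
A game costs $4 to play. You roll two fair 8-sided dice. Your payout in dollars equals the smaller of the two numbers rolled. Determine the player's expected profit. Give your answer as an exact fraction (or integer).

-13/16 dollars

Distribution of the smaller of the two numbers rolled: 1 w.p. 15/64, 2 w.p. 13/64, 3 w.p. 11/64, 4 w.p. 9/64, 5 w.p. 7/64, 6 w.p. 5/64, …
E[payout] = (15/64)·1 + (13/64)·2 + (11/64)·3 + (9/64)·4 + (7/64)·5 + (5/64)·6 + (3/64)·7 + (1/64)·8 = 51/16
Expected profit = 51/16 − 4 = -13/16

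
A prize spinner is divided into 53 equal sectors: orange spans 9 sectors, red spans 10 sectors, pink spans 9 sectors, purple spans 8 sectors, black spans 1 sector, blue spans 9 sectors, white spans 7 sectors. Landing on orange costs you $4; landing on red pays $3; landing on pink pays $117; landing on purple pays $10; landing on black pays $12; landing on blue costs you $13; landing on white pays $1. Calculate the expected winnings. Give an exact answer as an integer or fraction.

1029/53 dollars

E[payout] = (9/53)·(-4) + (10/53)·3 + (9/53)·117 + (8/53)·10 + (1/53)·12 + (9/53)·(-13) + (7/53)·1 = 1029/53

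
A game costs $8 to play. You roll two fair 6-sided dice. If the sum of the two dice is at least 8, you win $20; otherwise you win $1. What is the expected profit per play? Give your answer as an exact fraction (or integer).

11/12 dollars

E[payout] = (7/12)·1 + (5/12)·20 = 107/12
Expected profit = 107/12 − 8 = 11/12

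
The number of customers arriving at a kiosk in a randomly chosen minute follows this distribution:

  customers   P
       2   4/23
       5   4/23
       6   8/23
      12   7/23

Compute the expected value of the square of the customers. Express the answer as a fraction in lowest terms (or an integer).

E[X²] = (4/23)·4 + (4/23)·25 + (8/23)·36 + (7/23)·144
     = 1412/23

1412/23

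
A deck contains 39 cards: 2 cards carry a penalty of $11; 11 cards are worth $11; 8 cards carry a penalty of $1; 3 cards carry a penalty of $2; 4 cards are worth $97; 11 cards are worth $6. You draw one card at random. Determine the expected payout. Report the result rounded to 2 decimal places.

E[payout] = (2/39)·(-11) + (11/39)·11 + (8/39)·(-1) + (3/39)·(-2) + (4/39)·97 + (11/39)·6 = 539/39
≈ $13.82

$13.82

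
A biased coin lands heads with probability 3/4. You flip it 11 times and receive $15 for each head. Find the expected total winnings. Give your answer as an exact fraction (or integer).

495/4 dollars

E[#heads] = 11·3/4 = 33/4 (linearity over flips).
E[winnings] = 15·33/4 = 495/4.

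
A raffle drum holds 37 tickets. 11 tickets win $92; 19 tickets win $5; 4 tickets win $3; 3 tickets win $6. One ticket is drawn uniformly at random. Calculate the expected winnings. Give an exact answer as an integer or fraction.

E[payout] = (11/37)·92 + (19/37)·5 + (4/37)·3 + (3/37)·6 = 1137/37

1137/37 dollars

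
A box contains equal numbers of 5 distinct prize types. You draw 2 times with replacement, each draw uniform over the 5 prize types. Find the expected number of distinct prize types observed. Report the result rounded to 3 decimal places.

Let Xⱼ=1 if type j appears at least once. P(Xⱼ=1) = 1 − ((5−1)/5)^2 = 9/25.
E[#distinct] = 5·9/25 = 9/5.
≈ 1.800

1.800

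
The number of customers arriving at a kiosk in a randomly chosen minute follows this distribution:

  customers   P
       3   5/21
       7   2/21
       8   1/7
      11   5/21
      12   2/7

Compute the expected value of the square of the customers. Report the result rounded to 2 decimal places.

E[X²] = (5/21)·9 + (2/21)·49 + (1/7)·64 + (5/21)·121 + (2/7)·144
     = 1804/21 ≈ 85.90

85.90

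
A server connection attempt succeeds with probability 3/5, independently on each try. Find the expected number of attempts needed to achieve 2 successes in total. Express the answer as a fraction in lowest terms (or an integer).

10/3

By linearity (sum of 2 independent geometric waits), E[trials] = 2/p = 2/(3/5) = 10/3.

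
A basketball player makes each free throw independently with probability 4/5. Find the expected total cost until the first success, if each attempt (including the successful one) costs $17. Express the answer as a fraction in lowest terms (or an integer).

E[#attempts] = 1/p = 5/4; E[cost] = 17·5/4 = 85/4.

85/4 dollars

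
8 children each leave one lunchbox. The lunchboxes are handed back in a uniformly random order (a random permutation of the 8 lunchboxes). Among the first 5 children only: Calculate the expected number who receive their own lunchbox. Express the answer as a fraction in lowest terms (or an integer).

Let Xᵢ = 1 if person i gets their own lunchbox. For each i, P(Xᵢ=1) = 1/8.
By linearity of expectation, E[X₁+…+X_5] = 5·(1/8) = 5/8.

5/8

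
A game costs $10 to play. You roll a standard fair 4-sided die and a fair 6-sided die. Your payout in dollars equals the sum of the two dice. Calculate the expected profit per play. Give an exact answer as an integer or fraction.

Distribution of the sum of the two dice: 2 w.p. 1/24, 3 w.p. 1/12, 4 w.p. 1/8, 5 w.p. 1/6, 6 w.p. 1/6, 7 w.p. 1/6, …
E[payout] = (1/24)·2 + (1/12)·3 + (1/8)·4 + (1/6)·5 + (1/6)·6 + (1/6)·7 + (1/8)·8 + (1/12)·9 + (1/24)·10 = 6
Expected profit = 6 − 10 = -4

-$4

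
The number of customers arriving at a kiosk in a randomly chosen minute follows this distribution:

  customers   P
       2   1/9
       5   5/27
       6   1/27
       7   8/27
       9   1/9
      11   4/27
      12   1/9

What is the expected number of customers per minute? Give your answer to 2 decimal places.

E[X] = (1/9)·2 + (5/27)·5 + (1/27)·6 + (8/27)·7 + (1/9)·9 + (4/27)·11 + (1/9)·12
     = 200/27 ≈ 7.41

7.41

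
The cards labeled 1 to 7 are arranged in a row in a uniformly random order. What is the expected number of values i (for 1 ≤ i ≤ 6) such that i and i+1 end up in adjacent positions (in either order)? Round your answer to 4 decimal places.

For each i ∈ {1,…,6}, let Xᵢ = 1 if i and i+1 are adjacent. P(Xᵢ=1) = 2·(7−1)!/7! = 2/7.
By linearity, E[ΣXᵢ] = (6)·(2/7) = 12/7.
≈ 1.7143

1.7143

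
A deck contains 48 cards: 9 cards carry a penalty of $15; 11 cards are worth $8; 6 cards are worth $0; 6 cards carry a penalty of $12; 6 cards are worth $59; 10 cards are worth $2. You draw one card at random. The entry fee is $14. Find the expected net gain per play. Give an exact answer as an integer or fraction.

-139/16 dollars

E[payout] = (9/48)·(-15) + (11/48)·8 + (6/48)·0 + (6/48)·(-12) + (6/48)·59 + (10/48)·2 = 85/16
Expected profit = 85/16 − 14 = -139/16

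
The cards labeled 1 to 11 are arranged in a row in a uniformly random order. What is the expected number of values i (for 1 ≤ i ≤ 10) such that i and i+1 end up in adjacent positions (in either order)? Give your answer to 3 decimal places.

For each i ∈ {1,…,10}, let Xᵢ = 1 if i and i+1 are adjacent. P(Xᵢ=1) = 2·(11−1)!/11! = 2/11.
By linearity, E[ΣXᵢ] = (10)·(2/11) = 20/11.
≈ 1.818

1.818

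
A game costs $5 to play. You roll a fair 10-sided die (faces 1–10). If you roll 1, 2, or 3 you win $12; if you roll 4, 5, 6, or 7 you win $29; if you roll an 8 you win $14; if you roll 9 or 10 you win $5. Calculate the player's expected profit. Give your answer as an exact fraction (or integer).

63/5 dollars

E[payout] = (1/5)·5 + (3/10)·12 + (1/10)·14 + (2/5)·29 = 88/5
Expected profit = 88/5 − 5 = 63/5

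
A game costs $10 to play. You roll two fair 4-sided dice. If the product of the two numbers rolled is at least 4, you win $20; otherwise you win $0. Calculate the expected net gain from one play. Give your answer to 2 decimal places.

E[payout] = (5/16)·0 + (11/16)·20 = 55/4
Expected profit = 55/4 − 10 = 15/4 ≈ $3.75

$3.75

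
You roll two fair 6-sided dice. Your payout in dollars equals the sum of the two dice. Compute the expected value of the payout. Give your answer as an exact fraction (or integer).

$7

Distribution of the sum of the two dice: 2 w.p. 1/36, 3 w.p. 1/18, 4 w.p. 1/12, 5 w.p. 1/9, 6 w.p. 5/36, 7 w.p. 1/6, …
E[payout] = (1/36)·2 + (1/18)·3 + (1/12)·4 + (1/9)·5 + (5/36)·6 + (1/6)·7 + (5/36)·8 + (1/9)·9 + (1/12)·10 + (1/18)·11 + (1/36)·12 = 7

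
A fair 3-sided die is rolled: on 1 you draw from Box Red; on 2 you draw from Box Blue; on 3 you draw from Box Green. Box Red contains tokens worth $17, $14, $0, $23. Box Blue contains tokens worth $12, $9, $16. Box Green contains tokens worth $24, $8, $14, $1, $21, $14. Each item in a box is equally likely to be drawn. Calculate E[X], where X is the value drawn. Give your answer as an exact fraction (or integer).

E[X | Box Red] = (17 + 14 + 0 + 23)/4 = 27/2
E[X | Box Blue] = (12 + 9 + 16)/3 = 37/3
E[X | Box Green] = (24 + 8 + 14 + 1 + 21 + 14)/6 = 41/3
E[X] = (1/3)·27/2 + (1/3)·37/3 + (1/3)·41/3 = 79/6

79/6 dollars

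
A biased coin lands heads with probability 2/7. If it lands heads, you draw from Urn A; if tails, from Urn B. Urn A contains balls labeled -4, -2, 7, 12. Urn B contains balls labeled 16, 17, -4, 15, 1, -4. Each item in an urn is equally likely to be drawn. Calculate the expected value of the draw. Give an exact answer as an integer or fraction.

122/21

E[X | Urn A] = (-4 − 2 + 7 + 12)/4 = 13/4
E[X | Urn B] = (16 + 17 − 4 + 15 + 1 − 4)/6 = 41/6
E[X] = (2/7)·13/4 + (5/7)·41/6 = 122/21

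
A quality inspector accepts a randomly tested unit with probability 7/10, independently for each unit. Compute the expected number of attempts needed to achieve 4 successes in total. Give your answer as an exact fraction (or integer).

40/7

By linearity (sum of 4 independent geometric waits), E[trials] = 4/p = 4/(7/10) = 40/7.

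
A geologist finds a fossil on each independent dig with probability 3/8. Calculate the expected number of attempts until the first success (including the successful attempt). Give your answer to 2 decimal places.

2.67

For a geometric distribution, E[trials] = 1/p = 1/(3/8) = 8/3.
≈ 2.67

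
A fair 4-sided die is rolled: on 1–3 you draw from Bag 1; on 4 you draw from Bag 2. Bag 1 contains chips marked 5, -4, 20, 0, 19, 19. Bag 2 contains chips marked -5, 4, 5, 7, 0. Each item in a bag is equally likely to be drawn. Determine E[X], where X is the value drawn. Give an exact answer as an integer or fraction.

E[X | Bag 1] = (5 − 4 + 20 + 0 + 19 + 19)/6 = 59/6
E[X | Bag 2] = (-5 + 4 + 5 + 7 + 0)/5 = 11/5
E[X] = (3/4)·59/6 + (1/4)·11/5 = 317/40

317/40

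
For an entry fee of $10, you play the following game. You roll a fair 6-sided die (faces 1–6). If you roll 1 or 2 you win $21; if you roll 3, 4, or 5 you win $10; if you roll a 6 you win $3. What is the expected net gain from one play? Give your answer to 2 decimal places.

E[payout] = (1/6)·3 + (1/2)·10 + (1/3)·21 = 25/2
Expected profit = 25/2 − 10 = 5/2 ≈ $2.50

$2.50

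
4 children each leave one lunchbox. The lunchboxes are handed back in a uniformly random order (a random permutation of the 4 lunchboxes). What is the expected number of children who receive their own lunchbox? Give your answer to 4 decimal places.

Let Xᵢ = 1 if person i gets their own lunchbox. For each i, P(Xᵢ=1) = 1/4.
By linearity of expectation, E[X₁+…+X_4] = 4·(1/4) = 1.
≈ 1.0000

1.0000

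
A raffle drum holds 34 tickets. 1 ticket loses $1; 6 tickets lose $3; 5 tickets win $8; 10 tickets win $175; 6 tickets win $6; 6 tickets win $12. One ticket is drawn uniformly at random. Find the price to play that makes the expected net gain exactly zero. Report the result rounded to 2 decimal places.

E[payout] = (1/34)·(-1) + (6/34)·(-3) + (5/34)·8 + (10/34)·175 + (6/34)·6 + (6/34)·12 = 1879/34
Fair fee = E[payout] = 1879/34 ≈ $55.26

$55.26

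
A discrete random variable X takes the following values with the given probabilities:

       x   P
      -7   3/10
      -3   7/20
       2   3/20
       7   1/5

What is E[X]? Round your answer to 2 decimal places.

E[X] = (3/10)·(-7) + (7/20)·(-3) + (3/20)·2 + (1/5)·7
     = -29/20 ≈ -1.45

-1.45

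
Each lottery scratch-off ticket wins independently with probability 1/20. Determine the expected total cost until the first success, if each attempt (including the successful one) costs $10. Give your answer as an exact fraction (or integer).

$200

E[#attempts] = 1/p = 20; E[cost] = 10·20 = 200.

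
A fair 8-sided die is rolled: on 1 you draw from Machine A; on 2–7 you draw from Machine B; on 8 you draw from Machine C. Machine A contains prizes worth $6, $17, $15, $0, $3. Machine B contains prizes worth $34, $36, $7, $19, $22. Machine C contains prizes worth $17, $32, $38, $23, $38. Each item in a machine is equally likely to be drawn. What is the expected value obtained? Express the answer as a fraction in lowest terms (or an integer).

897/40 dollars

E[X | Machine A] = (6 + 17 + 15 + 0 + 3)/5 = 41/5
E[X | Machine B] = (34 + 36 + 7 + 19 + 22)/5 = 118/5
E[X | Machine C] = (17 + 32 + 38 + 23 + 38)/5 = 148/5
E[X] = (1/8)·41/5 + (3/4)·118/5 + (1/8)·148/5 = 897/40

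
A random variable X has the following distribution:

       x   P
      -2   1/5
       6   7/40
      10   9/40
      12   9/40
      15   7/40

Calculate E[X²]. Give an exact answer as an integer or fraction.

811/8

E[X²] = (1/5)·4 + (7/40)·36 + (9/40)·100 + (9/40)·144 + (7/40)·225
     = 811/8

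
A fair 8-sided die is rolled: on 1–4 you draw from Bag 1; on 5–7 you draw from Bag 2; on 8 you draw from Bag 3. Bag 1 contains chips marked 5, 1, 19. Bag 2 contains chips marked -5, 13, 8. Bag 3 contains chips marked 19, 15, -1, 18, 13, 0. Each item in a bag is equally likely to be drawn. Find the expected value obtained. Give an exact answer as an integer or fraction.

15/2

E[X | Bag 1] = (5 + 1 + 19)/3 = 25/3
E[X | Bag 2] = (-5 + 13 + 8)/3 = 16/3
E[X | Bag 3] = (19 + 15 − 1 + 18 + 13 + 0)/6 = 32/3
E[X] = (1/2)·25/3 + (3/8)·16/3 + (1/8)·32/3 = 15/2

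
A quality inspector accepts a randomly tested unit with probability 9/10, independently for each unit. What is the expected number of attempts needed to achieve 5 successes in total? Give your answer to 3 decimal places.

5.556

By linearity (sum of 5 independent geometric waits), E[trials] = 5/p = 5/(9/10) = 50/9.
≈ 5.556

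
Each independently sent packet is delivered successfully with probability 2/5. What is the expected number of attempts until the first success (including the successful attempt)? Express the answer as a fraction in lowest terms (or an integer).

For a geometric distribution, E[trials] = 1/p = 1/(2/5) = 5/2.

5/2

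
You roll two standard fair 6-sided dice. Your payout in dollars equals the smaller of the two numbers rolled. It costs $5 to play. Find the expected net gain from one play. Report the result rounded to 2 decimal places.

Distribution of the smaller of the two numbers rolled: 1 w.p. 11/36, 2 w.p. 1/4, 3 w.p. 7/36, 4 w.p. 5/36, 5 w.p. 1/12, 6 w.p. 1/36
E[payout] = (11/36)·1 + (1/4)·2 + (7/36)·3 + (5/36)·4 + (1/12)·5 + (1/36)·6 = 91/36
Expected profit = 91/36 − 5 = -89/36 ≈ -$2.47

-$2.47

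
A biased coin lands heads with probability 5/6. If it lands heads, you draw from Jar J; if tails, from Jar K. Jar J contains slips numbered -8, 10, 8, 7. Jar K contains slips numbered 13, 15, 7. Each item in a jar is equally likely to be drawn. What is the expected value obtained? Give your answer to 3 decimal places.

5.486

E[X | Jar J] = (-8 + 10 + 8 + 7)/4 = 17/4
E[X | Jar K] = (13 + 15 + 7)/3 = 35/3
E[X] = (5/6)·17/4 + (1/6)·35/3 = 395/72 ≈ 5.486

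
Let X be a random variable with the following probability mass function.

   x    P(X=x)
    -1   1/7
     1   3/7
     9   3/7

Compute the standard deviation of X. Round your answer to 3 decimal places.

E[X] = 29/7, E[X²] = 247/7
Var(X) = E[X²] − (E[X])² = 247/7 − 841/49 = 888/49
SD(X) = √(888/49) ≈ 4.257

4.257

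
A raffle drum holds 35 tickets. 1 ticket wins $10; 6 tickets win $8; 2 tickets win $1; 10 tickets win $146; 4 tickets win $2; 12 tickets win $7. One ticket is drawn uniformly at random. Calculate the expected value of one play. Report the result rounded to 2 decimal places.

$46.06

E[payout] = (1/35)·10 + (6/35)·8 + (2/35)·1 + (10/35)·146 + (4/35)·2 + (12/35)·7 = 1612/35
≈ $46.06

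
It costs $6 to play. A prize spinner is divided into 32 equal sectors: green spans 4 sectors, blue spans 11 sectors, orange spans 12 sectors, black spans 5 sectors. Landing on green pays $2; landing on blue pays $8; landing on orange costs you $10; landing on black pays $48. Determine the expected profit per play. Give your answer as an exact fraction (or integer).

3/4 dollars

E[payout] = (4/32)·2 + (11/32)·8 + (12/32)·(-10) + (5/32)·48 = 27/4
Expected profit = 27/4 − 6 = 3/4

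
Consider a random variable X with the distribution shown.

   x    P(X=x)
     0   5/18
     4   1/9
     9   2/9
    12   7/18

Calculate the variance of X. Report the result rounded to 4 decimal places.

E[X] = (5/18)·0 + (1/9)·4 + (2/9)·9 + (7/18)·12 = 64/9
E[X²] = (5/18)·0 + (1/9)·16 + (2/9)·81 + (7/18)·144 = 682/9
Var(X) = 682/9 − (64/9)² = 2042/81 ≈ 25.2099

25.2099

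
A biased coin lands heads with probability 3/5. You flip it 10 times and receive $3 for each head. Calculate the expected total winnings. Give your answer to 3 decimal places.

$18.000

E[#heads] = 10·3/5 = 6 (linearity over flips).
E[winnings] = 3·6 = 18.
≈ 18.000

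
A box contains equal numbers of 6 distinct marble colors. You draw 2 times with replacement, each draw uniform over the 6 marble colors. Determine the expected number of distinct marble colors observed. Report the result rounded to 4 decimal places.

1.8333

Let Xⱼ=1 if type j appears at least once. P(Xⱼ=1) = 1 − ((6−1)/6)^2 = 11/36.
E[#distinct] = 6·11/36 = 11/6.
≈ 1.8333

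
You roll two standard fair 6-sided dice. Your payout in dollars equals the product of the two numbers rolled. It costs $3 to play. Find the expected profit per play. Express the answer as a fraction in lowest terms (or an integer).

Distribution of the product of the two numbers rolled: 1 w.p. 1/36, 2 w.p. 1/18, 3 w.p. 1/18, 4 w.p. 1/12, 5 w.p. 1/18, 6 w.p. 1/9, …
E[payout] = (1/36)·1 + (1/18)·2 + (1/18)·3 + (1/12)·4 + (1/18)·5 + (1/9)·6 + (1/18)·8 + (1/36)·9 + (1/18)·10 + (1/9)·12 + (1/18)·15 + (1/36)·16 + (1/18)·18 + (1/18)·20 + (1/18)·24 + (1/36)·25 + (1/18)·30 + (1/36)·36 = 49/4
Expected profit = 49/4 − 3 = 37/4

37/4 dollars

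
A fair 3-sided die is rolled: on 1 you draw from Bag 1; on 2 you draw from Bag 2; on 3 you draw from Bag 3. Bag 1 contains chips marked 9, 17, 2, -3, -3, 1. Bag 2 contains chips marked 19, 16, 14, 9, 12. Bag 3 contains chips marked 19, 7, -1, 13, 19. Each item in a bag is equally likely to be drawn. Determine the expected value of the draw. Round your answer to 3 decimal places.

9.744

E[X | Bag 1] = (9 + 17 + 2 − 3 − 3 + 1)/6 = 23/6
E[X | Bag 2] = (19 + 16 + 14 + 9 + 12)/5 = 14
E[X | Bag 3] = (19 + 7 − 1 + 13 + 19)/5 = 57/5
E[X] = (1/3)·23/6 + (1/3)·14 + (1/3)·57/5 = 877/90 ≈ 9.744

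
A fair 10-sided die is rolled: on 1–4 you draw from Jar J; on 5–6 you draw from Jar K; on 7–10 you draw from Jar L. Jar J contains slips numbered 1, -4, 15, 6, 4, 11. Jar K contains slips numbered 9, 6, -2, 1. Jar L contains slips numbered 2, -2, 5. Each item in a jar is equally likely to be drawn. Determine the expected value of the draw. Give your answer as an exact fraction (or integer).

107/30

E[X | Jar J] = (1 − 4 + 15 + 6 + 4 + 11)/6 = 11/2
E[X | Jar K] = (9 + 6 − 2 + 1)/4 = 7/2
E[X | Jar L] = (2 − 2 + 5)/3 = 5/3
E[X] = (2/5)·11/2 + (1/5)·7/2 + (2/5)·5/3 = 107/30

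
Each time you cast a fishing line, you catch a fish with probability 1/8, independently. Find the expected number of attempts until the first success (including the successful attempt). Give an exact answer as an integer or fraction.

8

For a geometric distribution, E[trials] = 1/p = 1/(1/8) = 8.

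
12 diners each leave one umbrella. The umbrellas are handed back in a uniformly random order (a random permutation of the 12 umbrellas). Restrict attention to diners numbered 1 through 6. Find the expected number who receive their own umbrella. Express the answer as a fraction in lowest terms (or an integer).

1/2

Let Xᵢ = 1 if person i gets their own umbrella. For each i, P(Xᵢ=1) = 1/12.
By linearity of expectation, E[X₁+…+X_6] = 6·(1/12) = 1/2.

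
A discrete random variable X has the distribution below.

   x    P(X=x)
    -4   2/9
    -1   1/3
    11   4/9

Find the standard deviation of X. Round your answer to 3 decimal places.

6.650

E[X] = 11/3, E[X²] = 173/3
Var(X) = E[X²] − (E[X])² = 173/3 − 121/9 = 398/9
SD(X) = √(398/9) ≈ 6.650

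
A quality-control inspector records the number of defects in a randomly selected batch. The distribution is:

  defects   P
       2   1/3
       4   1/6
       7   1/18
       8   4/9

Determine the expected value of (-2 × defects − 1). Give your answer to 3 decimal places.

-11.556

E[-2x-1] = (1/3)·(-5) + (1/6)·(-9) + (1/18)·(-15) + (4/9)·(-17)
     = -104/9 ≈ -11.556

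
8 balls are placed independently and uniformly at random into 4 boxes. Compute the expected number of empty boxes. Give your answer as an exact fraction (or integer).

6561/16384

Let Xⱼ=1 if box j is empty. P(Xⱼ=1) = ((4-1)/4)^8 = 6561/65536.
By linearity, E[#empty] = 4·6561/65536 = 6561/16384.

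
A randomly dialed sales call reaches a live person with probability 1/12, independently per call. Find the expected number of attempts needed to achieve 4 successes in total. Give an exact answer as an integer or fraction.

By linearity (sum of 4 independent geometric waits), E[trials] = 4/p = 4/(1/12) = 48.

48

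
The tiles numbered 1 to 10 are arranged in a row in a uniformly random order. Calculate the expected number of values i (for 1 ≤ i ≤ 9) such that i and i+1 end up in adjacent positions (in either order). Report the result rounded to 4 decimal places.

1.8000

For each i ∈ {1,…,9}, let Xᵢ = 1 if i and i+1 are adjacent. P(Xᵢ=1) = 2·(10−1)!/10! = 2/10.
By linearity, E[ΣXᵢ] = (9)·(2/10) = 9/5.
≈ 1.8000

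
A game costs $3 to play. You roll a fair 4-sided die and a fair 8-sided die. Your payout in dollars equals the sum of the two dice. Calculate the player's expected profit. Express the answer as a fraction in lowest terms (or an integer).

Distribution of the sum of the two dice: 2 w.p. 1/32, 3 w.p. 1/16, 4 w.p. 3/32, 5 w.p. 1/8, 6 w.p. 1/8, 7 w.p. 1/8, …
E[payout] = (1/32)·2 + (1/16)·3 + (3/32)·4 + (1/8)·5 + (1/8)·6 + (1/8)·7 + (1/8)·8 + (1/8)·9 + (3/32)·10 + (1/16)·11 + (1/32)·12 = 7
Expected profit = 7 − 3 = 4

$4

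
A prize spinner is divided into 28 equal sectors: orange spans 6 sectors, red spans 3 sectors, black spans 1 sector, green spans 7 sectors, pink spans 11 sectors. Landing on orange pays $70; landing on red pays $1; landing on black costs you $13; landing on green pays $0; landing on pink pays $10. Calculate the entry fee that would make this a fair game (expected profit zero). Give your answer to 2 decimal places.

E[payout] = (6/28)·70 + (3/28)·1 + (1/28)·(-13) + (7/28)·0 + (11/28)·10 = 130/7
Fair fee = E[payout] = 130/7 ≈ $18.57

$18.57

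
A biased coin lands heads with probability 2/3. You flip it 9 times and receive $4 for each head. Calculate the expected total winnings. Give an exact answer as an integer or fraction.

E[#heads] = 9·2/3 = 6 (linearity over flips).
E[winnings] = 4·6 = 24.

$24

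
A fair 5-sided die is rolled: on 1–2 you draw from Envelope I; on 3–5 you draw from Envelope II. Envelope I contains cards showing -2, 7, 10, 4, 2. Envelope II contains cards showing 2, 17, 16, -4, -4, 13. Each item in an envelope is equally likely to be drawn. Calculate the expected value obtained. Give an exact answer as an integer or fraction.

E[X | Envelope I] = (-2 + 7 + 10 + 4 + 2)/5 = 21/5
E[X | Envelope II] = (2 + 17 + 16 − 4 − 4 + 13)/6 = 20/3
E[X] = (2/5)·21/5 + (3/5)·20/3 = 142/25

142/25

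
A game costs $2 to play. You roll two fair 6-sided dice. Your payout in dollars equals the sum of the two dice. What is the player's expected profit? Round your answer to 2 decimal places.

$5.00

Distribution of the sum of the two dice: 2 w.p. 1/36, 3 w.p. 1/18, 4 w.p. 1/12, 5 w.p. 1/9, 6 w.p. 5/36, 7 w.p. 1/6, …
E[payout] = (1/36)·2 + (1/18)·3 + (1/12)·4 + (1/9)·5 + (5/36)·6 + (1/6)·7 + (5/36)·8 + (1/9)·9 + (1/12)·10 + (1/18)·11 + (1/36)·12 = 7
Expected profit = 7 − 2 = 5 ≈ $5.00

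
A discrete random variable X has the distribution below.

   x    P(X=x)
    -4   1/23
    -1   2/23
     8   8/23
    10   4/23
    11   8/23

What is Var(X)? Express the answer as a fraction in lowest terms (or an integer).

E[X] = (1/23)·(-4) + (2/23)·(-1) + (8/23)·8 + (4/23)·10 + (8/23)·11 = 186/23
E[X²] = (1/23)·16 + (2/23)·1 + (8/23)·64 + (4/23)·100 + (8/23)·121 = 1898/23
Var(X) = 1898/23 − (186/23)² = 9058/529

9058/529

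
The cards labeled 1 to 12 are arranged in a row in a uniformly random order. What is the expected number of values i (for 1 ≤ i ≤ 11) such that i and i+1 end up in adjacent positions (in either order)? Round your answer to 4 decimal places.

For each i ∈ {1,…,11}, let Xᵢ = 1 if i and i+1 are adjacent. P(Xᵢ=1) = 2·(12−1)!/12! = 2/12.
By linearity, E[ΣXᵢ] = (11)·(2/12) = 11/6.
≈ 1.8333

1.8333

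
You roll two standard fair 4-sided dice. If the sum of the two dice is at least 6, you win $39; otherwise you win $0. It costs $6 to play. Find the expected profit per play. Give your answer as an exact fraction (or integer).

69/8 dollars

E[payout] = (5/8)·0 + (3/8)·39 = 117/8
Expected profit = 117/8 − 6 = 69/8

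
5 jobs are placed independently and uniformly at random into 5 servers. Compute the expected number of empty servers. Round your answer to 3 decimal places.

1.638

Let Xⱼ=1 if server j is empty. P(Xⱼ=1) = ((5-1)/5)^5 = 1024/3125.
By linearity, E[#empty] = 5·1024/3125 = 1024/625.
≈ 1.638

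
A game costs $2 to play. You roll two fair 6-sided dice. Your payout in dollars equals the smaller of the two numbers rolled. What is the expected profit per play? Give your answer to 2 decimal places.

$0.53

Distribution of the smaller of the two numbers rolled: 1 w.p. 11/36, 2 w.p. 1/4, 3 w.p. 7/36, 4 w.p. 5/36, 5 w.p. 1/12, 6 w.p. 1/36
E[payout] = (11/36)·1 + (1/4)·2 + (7/36)·3 + (5/36)·4 + (1/12)·5 + (1/36)·6 = 91/36
Expected profit = 91/36 − 2 = 19/36 ≈ $0.53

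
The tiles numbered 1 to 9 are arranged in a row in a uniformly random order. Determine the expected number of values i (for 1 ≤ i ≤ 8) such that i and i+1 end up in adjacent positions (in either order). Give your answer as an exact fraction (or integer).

16/9

For each i ∈ {1,…,8}, let Xᵢ = 1 if i and i+1 are adjacent. P(Xᵢ=1) = 2·(9−1)!/9! = 2/9.
By linearity, E[ΣXᵢ] = (8)·(2/9) = 16/9.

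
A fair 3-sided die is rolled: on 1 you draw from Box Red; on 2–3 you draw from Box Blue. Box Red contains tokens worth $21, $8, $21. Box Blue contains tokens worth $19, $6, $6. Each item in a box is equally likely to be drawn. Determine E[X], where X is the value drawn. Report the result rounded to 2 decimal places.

E[X | Box Red] = (21 + 8 + 21)/3 = 50/3
E[X | Box Blue] = (19 + 6 + 6)/3 = 31/3
E[X] = (1/3)·50/3 + (2/3)·31/3 = 112/9 ≈ 12.44

$12.44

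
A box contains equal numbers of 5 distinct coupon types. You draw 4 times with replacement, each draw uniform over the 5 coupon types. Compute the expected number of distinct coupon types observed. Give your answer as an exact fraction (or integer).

369/125

Let Xⱼ=1 if type j appears at least once. P(Xⱼ=1) = 1 − ((5−1)/5)^4 = 369/625.
E[#distinct] = 5·369/625 = 369/125.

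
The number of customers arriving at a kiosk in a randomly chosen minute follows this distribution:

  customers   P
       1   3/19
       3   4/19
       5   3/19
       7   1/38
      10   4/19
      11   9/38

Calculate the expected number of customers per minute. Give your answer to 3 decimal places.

E[X] = (3/19)·1 + (4/19)·3 + (3/19)·5 + (1/38)·7 + (4/19)·10 + (9/38)·11
     = 123/19 ≈ 6.474

6.474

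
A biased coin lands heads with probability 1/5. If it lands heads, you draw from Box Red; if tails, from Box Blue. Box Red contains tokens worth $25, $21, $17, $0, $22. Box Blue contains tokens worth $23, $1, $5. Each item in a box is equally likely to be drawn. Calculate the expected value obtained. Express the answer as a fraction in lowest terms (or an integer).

167/15 dollars

E[X | Box Red] = (25 + 21 + 17 + 0 + 22)/5 = 17
E[X | Box Blue] = (23 + 1 + 5)/3 = 29/3
E[X] = (1/5)·17 + (4/5)·29/3 = 167/15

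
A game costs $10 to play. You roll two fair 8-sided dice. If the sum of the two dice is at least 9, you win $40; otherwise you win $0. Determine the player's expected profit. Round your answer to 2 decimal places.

E[payout] = (7/16)·0 + (9/16)·40 = 45/2
Expected profit = 45/2 − 10 = 25/2 ≈ $12.50

$12.50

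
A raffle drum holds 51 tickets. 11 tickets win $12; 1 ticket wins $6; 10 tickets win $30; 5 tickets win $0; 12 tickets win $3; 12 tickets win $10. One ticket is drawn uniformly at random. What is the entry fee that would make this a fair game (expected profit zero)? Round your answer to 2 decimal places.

E[payout] = (11/51)·12 + (1/51)·6 + (10/51)·30 + (5/51)·0 + (12/51)·3 + (12/51)·10 = 198/17
Fair fee = E[payout] = 198/17 ≈ $11.65

$11.65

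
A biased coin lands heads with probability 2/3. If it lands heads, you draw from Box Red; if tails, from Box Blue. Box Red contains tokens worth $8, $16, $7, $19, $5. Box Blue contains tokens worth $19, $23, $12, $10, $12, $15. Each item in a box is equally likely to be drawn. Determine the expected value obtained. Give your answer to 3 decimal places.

E[X | Box Red] = (8 + 16 + 7 + 19 + 5)/5 = 11
E[X | Box Blue] = (19 + 23 + 12 + 10 + 12 + 15)/6 = 91/6
E[X] = (2/3)·11 + (1/3)·91/6 = 223/18 ≈ 12.389

$12.389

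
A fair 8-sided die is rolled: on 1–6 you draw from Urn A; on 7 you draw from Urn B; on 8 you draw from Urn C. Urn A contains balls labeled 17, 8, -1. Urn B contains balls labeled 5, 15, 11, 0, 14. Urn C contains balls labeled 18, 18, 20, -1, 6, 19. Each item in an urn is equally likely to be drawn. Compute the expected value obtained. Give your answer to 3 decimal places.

E[X | Urn A] = (17 + 8 − 1)/3 = 8
E[X | Urn B] = (5 + 15 + 11 + 0 + 14)/5 = 9
E[X | Urn C] = (18 + 18 + 20 − 1 + 6 + 19)/6 = 40/3
E[X] = (3/4)·8 + (1/8)·9 + (1/8)·40/3 = 211/24 ≈ 8.792

8.792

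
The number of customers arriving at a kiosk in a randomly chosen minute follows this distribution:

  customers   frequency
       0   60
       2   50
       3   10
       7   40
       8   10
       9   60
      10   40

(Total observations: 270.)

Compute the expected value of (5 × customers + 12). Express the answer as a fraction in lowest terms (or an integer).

1039/27

Total = 270, so P(customers=0) = 60/270, etc.
E[5x+12] = (2/9)·12 + (5/27)·22 + (1/27)·27 + (4/27)·47 + (1/27)·52 + (2/9)·57 + (4/27)·62
     = 1039/27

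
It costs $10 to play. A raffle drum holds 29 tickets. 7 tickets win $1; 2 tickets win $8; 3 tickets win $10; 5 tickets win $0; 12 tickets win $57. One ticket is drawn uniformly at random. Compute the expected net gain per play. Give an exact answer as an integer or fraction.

E[payout] = (7/29)·1 + (2/29)·8 + (3/29)·10 + (5/29)·0 + (12/29)·57 = 737/29
Expected profit = 737/29 − 10 = 447/29

447/29 dollars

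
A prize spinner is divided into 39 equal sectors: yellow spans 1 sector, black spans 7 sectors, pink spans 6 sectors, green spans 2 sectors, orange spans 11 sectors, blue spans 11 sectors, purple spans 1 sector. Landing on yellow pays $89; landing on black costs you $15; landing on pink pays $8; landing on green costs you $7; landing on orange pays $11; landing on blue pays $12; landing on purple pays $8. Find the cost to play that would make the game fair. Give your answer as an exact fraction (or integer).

93/13 dollars

E[payout] = (1/39)·89 + (7/39)·(-15) + (6/39)·8 + (2/39)·(-7) + (11/39)·11 + (11/39)·12 + (1/39)·8 = 93/13
Fair fee = E[payout] = 93/13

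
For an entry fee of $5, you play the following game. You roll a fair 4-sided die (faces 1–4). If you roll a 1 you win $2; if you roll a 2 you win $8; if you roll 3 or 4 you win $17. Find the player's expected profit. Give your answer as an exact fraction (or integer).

E[payout] = (1/4)·2 + (1/4)·8 + (1/2)·17 = 11
Expected profit = 11 − 5 = 6

$6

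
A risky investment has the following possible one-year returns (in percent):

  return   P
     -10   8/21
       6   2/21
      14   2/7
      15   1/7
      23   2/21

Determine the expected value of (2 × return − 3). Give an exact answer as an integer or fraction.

E[2x-3] = (8/21)·(-23) + (2/21)·9 + (2/7)·25 + (1/7)·27 + (2/21)·43
     = 151/21

151/21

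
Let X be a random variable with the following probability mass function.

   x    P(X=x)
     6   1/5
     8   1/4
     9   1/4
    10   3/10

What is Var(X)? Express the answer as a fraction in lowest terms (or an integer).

819/400

E[X] = (1/5)·6 + (1/4)·8 + (1/4)·9 + (3/10)·10 = 169/20
E[X²] = (1/5)·36 + (1/4)·64 + (1/4)·81 + (3/10)·100 = 1469/20
Var(X) = 1469/20 − (169/20)² = 819/400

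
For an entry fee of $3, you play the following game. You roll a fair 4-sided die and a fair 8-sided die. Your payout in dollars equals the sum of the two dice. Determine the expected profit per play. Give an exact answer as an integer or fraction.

$4

Distribution of the sum of the two dice: 2 w.p. 1/32, 3 w.p. 1/16, 4 w.p. 3/32, 5 w.p. 1/8, 6 w.p. 1/8, 7 w.p. 1/8, …
E[payout] = (1/32)·2 + (1/16)·3 + (3/32)·4 + (1/8)·5 + (1/8)·6 + (1/8)·7 + (1/8)·8 + (1/8)·9 + (3/32)·10 + (1/16)·11 + (1/32)·12 = 7
Expected profit = 7 − 3 = 4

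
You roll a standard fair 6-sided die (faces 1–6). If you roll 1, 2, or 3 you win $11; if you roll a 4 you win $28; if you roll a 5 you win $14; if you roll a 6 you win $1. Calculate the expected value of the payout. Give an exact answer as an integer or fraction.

E[payout] = (1/6)·1 + (1/2)·11 + (1/6)·14 + (1/6)·28 = 38/3

38/3 dollars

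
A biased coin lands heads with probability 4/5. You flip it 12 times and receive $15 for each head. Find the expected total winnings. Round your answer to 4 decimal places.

$144.0000

E[#heads] = 12·4/5 = 48/5 (linearity over flips).
E[winnings] = 15·48/5 = 144.
≈ 144.0000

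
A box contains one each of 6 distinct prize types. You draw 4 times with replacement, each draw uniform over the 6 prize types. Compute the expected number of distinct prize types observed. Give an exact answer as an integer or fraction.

Let Xⱼ=1 if type j appears at least once. P(Xⱼ=1) = 1 − ((6−1)/6)^4 = 671/1296.
E[#distinct] = 6·671/1296 = 671/216.

671/216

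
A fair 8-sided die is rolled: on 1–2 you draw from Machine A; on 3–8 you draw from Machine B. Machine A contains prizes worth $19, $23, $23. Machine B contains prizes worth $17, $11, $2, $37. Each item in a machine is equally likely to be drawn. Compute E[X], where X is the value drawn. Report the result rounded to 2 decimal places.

E[X | Machine A] = (19 + 23 + 23)/3 = 65/3
E[X | Machine B] = (17 + 11 + 2 + 37)/4 = 67/4
E[X] = (1/4)·65/3 + (3/4)·67/4 = 863/48 ≈ 17.98

$17.98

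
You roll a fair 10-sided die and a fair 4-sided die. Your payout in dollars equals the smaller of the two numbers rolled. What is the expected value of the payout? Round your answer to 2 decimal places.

Distribution of the smaller of the two numbers rolled: 1 w.p. 13/40, 2 w.p. 11/40, 3 w.p. 9/40, 4 w.p. 7/40
E[payout] = (13/40)·1 + (11/40)·2 + (9/40)·3 + (7/40)·4 = 9/4
≈ $2.25

$2.25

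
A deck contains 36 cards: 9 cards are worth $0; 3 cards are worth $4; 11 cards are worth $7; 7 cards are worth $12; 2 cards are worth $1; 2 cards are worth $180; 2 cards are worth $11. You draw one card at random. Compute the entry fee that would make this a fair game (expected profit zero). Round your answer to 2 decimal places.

E[payout] = (9/36)·0 + (3/36)·4 + (11/36)·7 + (7/36)·12 + (2/36)·1 + (2/36)·180 + (2/36)·11 = 557/36
Fair fee = E[payout] = 557/36 ≈ $15.47

$15.47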